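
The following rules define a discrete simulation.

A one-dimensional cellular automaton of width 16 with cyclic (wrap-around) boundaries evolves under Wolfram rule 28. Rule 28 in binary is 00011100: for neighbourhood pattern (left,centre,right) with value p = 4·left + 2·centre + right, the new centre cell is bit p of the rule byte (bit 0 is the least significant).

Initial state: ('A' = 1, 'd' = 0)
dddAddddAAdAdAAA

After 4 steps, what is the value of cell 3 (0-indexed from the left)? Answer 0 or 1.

k=0  dddAddddAAdAdAAA
k=1  AddAAdddAddAdAdd
k=2  AAdAdAddAAdAdAAd
k=3  AddAdAAdAddAdAdd
k=4  AAdAdAddAAdAdAAd

1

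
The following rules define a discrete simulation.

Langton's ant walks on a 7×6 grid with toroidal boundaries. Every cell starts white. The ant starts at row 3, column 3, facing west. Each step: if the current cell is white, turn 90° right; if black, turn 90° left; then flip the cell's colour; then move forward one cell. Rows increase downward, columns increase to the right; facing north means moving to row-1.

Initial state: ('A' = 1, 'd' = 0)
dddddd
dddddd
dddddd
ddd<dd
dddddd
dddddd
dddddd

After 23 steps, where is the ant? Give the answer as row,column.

5,4

[0] dddddd
dddddd
dddddd
ddd<dd
dddddd
dddddd
dddddd
[1] dddddd
dddddd
ddd^dd
dddAdd
dddddd
dddddd
dddddd
[2] dddddd
dddddd
dddA>d
dddAdd
dddddd
dddddd
dddddd
[3] dddddd
dddddd
dddAAd
dddAvd
dddddd
dddddd
dddddd
[4] dddddd
dddddd
dddAAd
ddd<Ad
dddddd
dddddd
dddddd
[5] dddddd
dddddd
dddAAd
ddddAd
dddvdd
dddddd
dddddd
[6] dddddd
dddddd
dddAAd
ddddAd
dd<Add
dddddd
dddddd
[7] dddddd
dddddd
dddAAd
dd^dAd
ddAAdd
dddddd
dddddd
[8] dddddd
dddddd
dddAAd
ddA>Ad
ddAAdd
dddddd
dddddd
[9] dddddd
dddddd
dddAAd
ddAAAd
ddAvdd
dddddd
dddddd
[10] dddddd
dddddd
dddAAd
ddAAAd
ddAd>d
dddddd
dddddd
[11] dddddd
dddddd
dddAAd
ddAAAd
ddAdAd
ddddvd
dddddd
[12] dddddd
dddddd
dddAAd
ddAAAd
ddAdAd
ddd<Ad
dddddd
[13] dddddd
dddddd
dddAAd
ddAAAd
ddA^Ad
dddAAd
dddddd
[14] dddddd
dddddd
dddAAd
ddAAAd
ddAA>d
dddAAd
dddddd
[15] dddddd
dddddd
dddAAd
ddAA^d
ddAAdd
dddAAd
dddddd
[16] dddddd
dddddd
dddAAd
ddA<dd
ddAAdd
dddAAd
dddddd
[17] dddddd
dddddd
dddAAd
ddAddd
ddAvdd
dddAAd
dddddd
[18] dddddd
dddddd
dddAAd
ddAddd
ddAd>d
dddAAd
dddddd
[19] dddddd
dddddd
dddAAd
ddAddd
ddAdAd
dddAvd
dddddd
[20] dddddd
dddddd
dddAAd
ddAddd
ddAdAd
dddAd>
dddddd
[21] dddddd
dddddd
dddAAd
ddAddd
ddAdAd
dddAdA
dddddv
[22] dddddd
dddddd
dddAAd
ddAddd
ddAdAd
dddAdA
dddd<A
[23] dddddd
dddddd
dddAAd
ddAddd
ddAdAd
dddA^A
ddddAA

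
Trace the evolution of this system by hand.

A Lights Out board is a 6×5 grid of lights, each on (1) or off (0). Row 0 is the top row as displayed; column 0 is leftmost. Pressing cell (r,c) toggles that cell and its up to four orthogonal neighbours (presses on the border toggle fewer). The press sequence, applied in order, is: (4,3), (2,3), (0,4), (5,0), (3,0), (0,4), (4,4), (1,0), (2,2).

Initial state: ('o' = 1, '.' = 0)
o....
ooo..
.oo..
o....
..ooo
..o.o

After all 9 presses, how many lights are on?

k=0  o....
ooo..
.oo..
o....
..ooo
..o.o
k=1  o....
ooo..
.oo..
o..o.
.....
..ooo
k=2  o....
oooo.
.o.oo
o....
.....
..ooo
k=3  o..oo
ooooo
.o.oo
o....
.....
..ooo
k=4  o..oo
ooooo
.o.oo
o....
o....
ooooo
k=5  o..oo
ooooo
oo.oo
.o...
.....
ooooo
k=6  o....
oooo.
oo.oo
.o...
.....
ooooo
k=7  o....
oooo.
oo.oo
.o..o
...oo
oooo.
k=8  .....
..oo.
.o.oo
.o..o
...oo
oooo.
k=9  .....
...o.
..o.o
.oo.o
...oo
oooo.

12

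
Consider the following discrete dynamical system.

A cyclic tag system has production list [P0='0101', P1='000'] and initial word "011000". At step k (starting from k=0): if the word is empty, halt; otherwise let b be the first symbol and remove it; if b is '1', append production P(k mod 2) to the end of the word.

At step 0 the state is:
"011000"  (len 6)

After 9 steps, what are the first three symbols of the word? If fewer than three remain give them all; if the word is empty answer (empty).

t=0: "011000"  (len 6)
t=1: "11000"  (len 5)
t=2: "1000000"  (len 7)
t=3: "0000000101"  (len 10)
t=4: "000000101"  (len 9)
t=5: "00000101"  (len 8)
t=6: "0000101"  (len 7)
t=7: "000101"  (len 6)
t=8: "00101"  (len 5)
t=9: "0101"  (len 4)

010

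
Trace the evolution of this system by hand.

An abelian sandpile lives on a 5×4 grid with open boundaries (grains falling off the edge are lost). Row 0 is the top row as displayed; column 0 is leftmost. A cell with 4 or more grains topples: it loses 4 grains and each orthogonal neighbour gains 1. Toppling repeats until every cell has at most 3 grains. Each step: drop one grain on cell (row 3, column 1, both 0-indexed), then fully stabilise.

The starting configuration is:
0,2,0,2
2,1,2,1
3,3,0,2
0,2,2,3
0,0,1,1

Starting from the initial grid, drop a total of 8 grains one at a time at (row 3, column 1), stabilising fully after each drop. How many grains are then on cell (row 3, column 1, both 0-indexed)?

step 0: 0,2,0,2
2,1,2,1
3,3,0,2
0,2,2,3
0,0,1,1
step 1: 0,2,0,2
2,1,2,1
3,3,0,2
0,3,2,3
0,0,1,1
step 2: 0,2,0,2
3,2,2,1
0,1,1,2
2,1,3,3
0,1,1,1
step 3: 0,2,0,2
3,2,2,1
0,1,1,2
2,2,3,3
0,1,1,1
step 4: 0,2,0,2
3,2,2,1
0,1,1,2
2,3,3,3
0,1,1,1
step 5: 0,2,0,2
3,2,2,1
0,2,2,3
3,1,1,0
0,2,2,2
step 6: 0,2,0,2
3,2,2,1
0,2,2,3
3,2,1,0
0,2,2,2
step 7: 0,2,0,2
3,2,2,1
0,2,2,3
3,3,1,0
0,2,2,2
step 8: 0,2,0,2
3,2,2,1
1,3,2,3
0,1,2,0
1,3,2,2

1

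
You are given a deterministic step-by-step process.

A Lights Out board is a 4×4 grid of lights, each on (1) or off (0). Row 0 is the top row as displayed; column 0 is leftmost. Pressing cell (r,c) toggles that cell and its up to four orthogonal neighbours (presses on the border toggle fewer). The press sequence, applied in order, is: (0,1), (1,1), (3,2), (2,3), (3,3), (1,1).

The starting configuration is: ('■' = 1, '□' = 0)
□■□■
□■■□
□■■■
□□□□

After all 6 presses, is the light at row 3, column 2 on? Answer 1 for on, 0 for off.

0

t=0: □■□■
□■■□
□■■■
□□□□
t=1: ■□■■
□□■□
□■■■
□□□□
t=2: ■■■■
■■□□
□□■■
□□□□
t=3: ■■■■
■■□□
□□□■
□■■■
t=4: ■■■■
■■□■
□□■□
□■■□
t=5: ■■■■
■■□■
□□■■
□■□■
t=6: ■□■■
□□■■
□■■■
□■□■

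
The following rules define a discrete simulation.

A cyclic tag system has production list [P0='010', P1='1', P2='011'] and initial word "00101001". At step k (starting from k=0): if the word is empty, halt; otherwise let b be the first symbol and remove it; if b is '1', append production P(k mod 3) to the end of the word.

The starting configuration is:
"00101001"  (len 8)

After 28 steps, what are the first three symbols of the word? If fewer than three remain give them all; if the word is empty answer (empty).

t=0: "00101001"  (len 8)
t=1: "0101001"  (len 7)
t=2: "101001"  (len 6)
t=3: "01001011"  (len 8)
t=4: "1001011"  (len 7)
t=5: "0010111"  (len 7)
t=6: "010111"  (len 6)
t=7: "10111"  (len 5)
t=8: "01111"  (len 5)
t=9: "1111"  (len 4)
t=10: "111010"  (len 6)
t=11: "110101"  (len 6)
t=12: "10101011"  (len 8)
t=13: "0101011010"  (len 10)
t=14: "101011010"  (len 9)
t=15: "01011010011"  (len 11)
t=16: "1011010011"  (len 10)
t=17: "0110100111"  (len 10)
t=18: "110100111"  (len 9)
t=19: "10100111010"  (len 11)
t=20: "01001110101"  (len 11)
t=21: "1001110101"  (len 10)
t=22: "001110101010"  (len 12)
t=23: "01110101010"  (len 11)
t=24: "1110101010"  (len 10)
t=25: "110101010010"  (len 12)
t=26: "101010100101"  (len 12)
t=27: "01010100101011"  (len 14)
t=28: "1010100101011"  (len 13)

101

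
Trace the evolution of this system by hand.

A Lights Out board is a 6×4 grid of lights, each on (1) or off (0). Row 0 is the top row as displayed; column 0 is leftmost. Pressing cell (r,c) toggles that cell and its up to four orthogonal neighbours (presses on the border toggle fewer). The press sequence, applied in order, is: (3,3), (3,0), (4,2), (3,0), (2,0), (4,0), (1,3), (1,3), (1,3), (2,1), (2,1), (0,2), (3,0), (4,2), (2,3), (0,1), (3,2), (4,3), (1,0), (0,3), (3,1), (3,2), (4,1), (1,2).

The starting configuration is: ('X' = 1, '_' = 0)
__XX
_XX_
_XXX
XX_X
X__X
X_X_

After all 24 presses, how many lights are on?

10

0) __XX
_XX_
_XXX
XX_X
X__X
X_X_
1) __XX
_XX_
_XX_
XXX_
X___
X_X_
2) __XX
_XX_
XXX_
__X_
____
X_X_
3) __XX
_XX_
XXX_
____
_XXX
X___
4) __XX
_XX_
_XX_
XX__
XXXX
X___
5) __XX
XXX_
X_X_
_X__
XXXX
X___
6) __XX
XXX_
X_X_
XX__
__XX
____
7) __X_
XX_X
X_XX
XX__
__XX
____
8) __XX
XXX_
X_X_
XX__
__XX
____
9) __X_
XX_X
X_XX
XX__
__XX
____
10) __X_
X__X
_X_X
X___
__XX
____
11) __X_
XX_X
X_XX
XX__
__XX
____
12) _X_X
XXXX
X_XX
XX__
__XX
____
13) _X_X
XXXX
__XX
____
X_XX
____
14) _X_X
XXXX
__XX
__X_
XX__
__X_
15) _X_X
XXX_
____
__XX
XX__
__X_
16) X_XX
X_X_
____
__XX
XX__
__X_
17) X_XX
X_X_
__X_
_X__
XXX_
__X_
18) X_XX
X_X_
__X_
_X_X
XX_X
__XX
19) __XX
_XX_
X_X_
_X_X
XX_X
__XX
20) ____
_XXX
X_X_
_X_X
XX_X
__XX
21) ____
_XXX
XXX_
X_XX
X__X
__XX
22) ____
_XXX
XX__
XX__
X_XX
__XX
23) ____
_XXX
XX__
X___
_X_X
_XXX
24) __X_
____
XXX_
X___
_X_X
_XXX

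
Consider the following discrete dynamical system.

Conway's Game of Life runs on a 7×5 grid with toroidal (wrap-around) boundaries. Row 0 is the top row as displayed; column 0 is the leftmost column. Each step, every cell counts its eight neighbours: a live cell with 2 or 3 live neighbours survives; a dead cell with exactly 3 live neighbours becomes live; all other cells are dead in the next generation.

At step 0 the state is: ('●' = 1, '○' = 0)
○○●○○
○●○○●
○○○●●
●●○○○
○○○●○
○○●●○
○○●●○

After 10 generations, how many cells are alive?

10

[0] ○○●○○
○●○○●
○○○●●
●●○○○
○○○●○
○○●●○
○○●●○
[1] ○●●○○
●○●○●
○●●●●
●○●●○
○●○●●
○○○○●
○●○○○
[2] ○○●●○
○○○○●
○○○○○
○○○○○
○●○○○
○○●●●
●●●○○
[3] ●○●●●
○○○●○
○○○○○
○○○○○
○○●●○
○○○●●
●○○○○
[4] ●●●●○
○○●●○
○○○○○
○○○○○
○○●●●
○○●●●
●●●○○
[5] ●○○○○
○○○●●
○○○○○
○○○●○
○○●○●
○○○○○
○○○○○
[6] ○○○○●
○○○○●
○○○●●
○○○●○
○○○●○
○○○○○
○○○○○
[7] ○○○○○
●○○○●
○○○●●
○○●●○
○○○○○
○○○○○
○○○○○
[8] ○○○○○
●○○●●
●○●○○
○○●●●
○○○○○
○○○○○
○○○○○
[9] ○○○○●
●●○●●
●○●○○
○●●●●
○○○●○
○○○○○
○○○○○
[10] ○○○●●
○●●●○
○○○○○
●●○○●
○○○●●
○○○○○
○○○○○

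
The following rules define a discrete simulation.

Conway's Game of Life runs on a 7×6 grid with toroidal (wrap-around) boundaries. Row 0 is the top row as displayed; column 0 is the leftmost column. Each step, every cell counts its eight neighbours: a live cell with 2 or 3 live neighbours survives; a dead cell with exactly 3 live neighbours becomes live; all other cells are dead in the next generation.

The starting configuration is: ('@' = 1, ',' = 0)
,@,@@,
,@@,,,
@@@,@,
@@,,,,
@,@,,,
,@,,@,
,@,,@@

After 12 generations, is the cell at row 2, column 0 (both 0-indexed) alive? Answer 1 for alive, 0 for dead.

t=0: ,@,@@,
,@@,,,
@@@,@,
@@,,,,
@,@,,,
,@,,@,
,@,,@@
t=1: ,@,@@@
,,,,@@
,,,@,@
,,,@,,
@,@,,@
,@@@@,
,@,,,@
t=2: ,,@@,,
,,@,,,
,,,@,@
@,@@,@
@,,,,@
,,,@@,
,@,,,@
t=3: ,@@@,,
,,@,@,
@@,@,@
,@@@,,
@@@,,,
,,,,@,
,,,,,,
t=4: ,@@@,,
,,,,@@
@,,,,@
,,,@@@
@,,,,,
,@,,,,
,,@@,,
t=5: ,@,,,,
,@@@@@
@,,@,,
,,,,@,
@,,,@@
,@@,,,
,,,@,,
t=6: @@,,,,
,@,@@@
@@,,,,
@,,@@,
@@,@@@
@@@@@@
,@,,,,
t=7: ,@,,@@
,,,,@@
,@,,,,
,,,@,,
,,,,,,
,,,,,,
,,,@@,
t=8: @,,,,,
,,,,@@
,,,,@,
,,,,,,
,,,,,,
,,,,,,
,,,@@@
t=9: @,,@,,
,,,,@@
,,,,@@
,,,,,,
,,,,,,
,,,,@,
,,,,@@
t=10: @,,@,,
@,,@,,
,,,,@@
,,,,,,
,,,,,,
,,,,@@
,,,@@@
t=11: @,@@,,
@,,@,,
,,,,@@
,,,,,,
,,,,,,
,,,@,@
@,,@,,
t=12: @,@@@@
@@@@,,
,,,,@@
,,,,,,
,,,,,,
,,,,@,
@@,@,@

0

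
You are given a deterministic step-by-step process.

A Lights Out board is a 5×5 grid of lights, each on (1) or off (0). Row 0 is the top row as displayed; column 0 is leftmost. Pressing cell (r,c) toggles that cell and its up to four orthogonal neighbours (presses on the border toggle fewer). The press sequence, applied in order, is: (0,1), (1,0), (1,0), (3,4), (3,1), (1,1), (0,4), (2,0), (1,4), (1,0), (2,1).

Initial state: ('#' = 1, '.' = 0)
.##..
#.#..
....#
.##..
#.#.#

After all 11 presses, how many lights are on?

k=0  .##..
#.#..
....#
.##..
#.#.#
k=1  #....
###..
....#
.##..
#.#.#
k=2  .....
..#..
#...#
.##..
#.#.#
k=3  #....
###..
....#
.##..
#.#.#
k=4  #....
###..
.....
.####
#.#..
k=5  #....
###..
.#...
#..##
###..
k=6  ##...
.....
.....
#..##
###..
k=7  ##.##
....#
.....
#..##
###..
k=8  ##.##
#...#
##...
...##
###..
k=9  ##.#.
#..#.
##..#
...##
###..
k=10  .#.#.
.#.#.
.#..#
...##
###..
k=11  .#.#.
...#.
#.#.#
.#.##
###..

12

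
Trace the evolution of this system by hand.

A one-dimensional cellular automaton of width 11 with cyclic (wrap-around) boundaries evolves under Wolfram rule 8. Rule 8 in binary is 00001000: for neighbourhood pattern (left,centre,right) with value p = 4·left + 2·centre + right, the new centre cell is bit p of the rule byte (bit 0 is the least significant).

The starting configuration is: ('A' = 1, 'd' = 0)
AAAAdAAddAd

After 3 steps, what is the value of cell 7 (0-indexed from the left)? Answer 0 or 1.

gen 0: AAAAdAAddAd
gen 1: AddddAddddd
gen 2: ddddddddddd
gen 3: ddddddddddd

0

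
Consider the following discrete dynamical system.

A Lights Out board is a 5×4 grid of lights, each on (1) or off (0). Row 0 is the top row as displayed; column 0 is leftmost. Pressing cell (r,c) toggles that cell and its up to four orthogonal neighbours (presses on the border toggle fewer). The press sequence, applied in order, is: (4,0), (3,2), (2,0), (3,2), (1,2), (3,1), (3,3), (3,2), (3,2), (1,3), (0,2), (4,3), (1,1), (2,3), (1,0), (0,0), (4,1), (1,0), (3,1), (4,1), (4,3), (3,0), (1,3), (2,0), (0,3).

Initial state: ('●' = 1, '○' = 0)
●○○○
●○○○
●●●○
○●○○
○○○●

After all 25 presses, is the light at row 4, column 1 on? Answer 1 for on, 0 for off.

1

k=0  ●○○○
●○○○
●●●○
○●○○
○○○●
k=1  ●○○○
●○○○
●●●○
●●○○
●●○●
k=2  ●○○○
●○○○
●●○○
●○●●
●●●●
k=3  ●○○○
○○○○
○○○○
○○●●
●●●●
k=4  ●○○○
○○○○
○○●○
○●○○
●●○●
k=5  ●○●○
○●●●
○○○○
○●○○
●●○●
k=6  ●○●○
○●●●
○●○○
●○●○
●○○●
k=7  ●○●○
○●●●
○●○●
●○○●
●○○○
k=8  ●○●○
○●●●
○●●●
●●●○
●○●○
k=9  ●○●○
○●●●
○●○●
●○○●
●○○○
k=10  ●○●●
○●○○
○●○○
●○○●
●○○○
k=11  ●●○○
○●●○
○●○○
●○○●
●○○○
k=12  ●●○○
○●●○
○●○○
●○○○
●○●●
k=13  ●○○○
●○○○
○○○○
●○○○
●○●●
k=14  ●○○○
●○○●
○○●●
●○○●
●○●●
k=15  ○○○○
○●○●
●○●●
●○○●
●○●●
k=16  ●●○○
●●○●
●○●●
●○○●
●○●●
k=17  ●●○○
●●○●
●○●●
●●○●
○●○●
k=18  ○●○○
○○○●
○○●●
●●○●
○●○●
k=19  ○●○○
○○○●
○●●●
○○●●
○○○●
k=20  ○●○○
○○○●
○●●●
○●●●
●●●●
k=21  ○●○○
○○○●
○●●●
○●●○
●●○○
k=22  ○●○○
○○○●
●●●●
●○●○
○●○○
k=23  ○●○●
○○●○
●●●○
●○●○
○●○○
k=24  ○●○●
●○●○
○○●○
○○●○
○●○○
k=25  ○●●○
●○●●
○○●○
○○●○
○●○○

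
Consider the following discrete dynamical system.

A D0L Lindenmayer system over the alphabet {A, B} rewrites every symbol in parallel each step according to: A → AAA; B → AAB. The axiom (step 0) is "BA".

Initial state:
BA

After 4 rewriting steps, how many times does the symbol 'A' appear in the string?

161

k=0  BA
k=1  AABAAA
k=2  AAAAAAAABAAAAAAAAA
k=3  AAAAAAAAAAAAAAAAAAAAAAAAAABAAAAAAAAAAAAAAAAAAAAAAAAAAA
k=4  AAAAAAAAAAAAAAAAAAAAAAAAAAAAAAAAAAAAAAAAAAAAAAAAAAAAAAAAAA…AAAAAAAAAAAAAAAAAAAAAAAAAAAAAAAAAAAAAAAAAAAAAAAAAAAAAAAAAA  (len 162)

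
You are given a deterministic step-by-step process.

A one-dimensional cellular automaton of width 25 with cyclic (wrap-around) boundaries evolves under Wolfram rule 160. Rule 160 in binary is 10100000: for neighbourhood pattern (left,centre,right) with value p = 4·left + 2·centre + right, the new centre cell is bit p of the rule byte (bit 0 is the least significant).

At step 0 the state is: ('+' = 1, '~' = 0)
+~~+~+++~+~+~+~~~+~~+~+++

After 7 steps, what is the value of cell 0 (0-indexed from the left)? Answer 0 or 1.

gen 0: +~~+~+++~+~+~+~~~+~~+~+++
gen 1: ~~~~+~+~+~+~+~~~~~~~~+~++
gen 2: ~~~~~+~+~+~+~~~~~~~~~~+~~
gen 3: ~~~~~~+~+~+~~~~~~~~~~~~~~
gen 4: ~~~~~~~+~+~~~~~~~~~~~~~~~
gen 5: ~~~~~~~~+~~~~~~~~~~~~~~~~
gen 6: ~~~~~~~~~~~~~~~~~~~~~~~~~
gen 7: ~~~~~~~~~~~~~~~~~~~~~~~~~

0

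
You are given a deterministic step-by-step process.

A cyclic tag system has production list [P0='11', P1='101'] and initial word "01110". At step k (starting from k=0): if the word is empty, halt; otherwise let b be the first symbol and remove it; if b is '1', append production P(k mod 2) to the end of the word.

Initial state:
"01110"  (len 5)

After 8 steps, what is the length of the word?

11

gen 0: "01110"  (len 5)
gen 1: "1110"  (len 4)
gen 2: "110101"  (len 6)
gen 3: "1010111"  (len 7)
gen 4: "010111101"  (len 9)
gen 5: "10111101"  (len 8)
gen 6: "0111101101"  (len 10)
gen 7: "111101101"  (len 9)
gen 8: "11101101101"  (len 11)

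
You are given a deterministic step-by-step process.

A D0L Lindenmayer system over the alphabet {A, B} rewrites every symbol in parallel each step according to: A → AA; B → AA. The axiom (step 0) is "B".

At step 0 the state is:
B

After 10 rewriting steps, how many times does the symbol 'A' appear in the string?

t=0: B
t=1: AA
t=2: AAAA
t=3: AAAAAAAA
t=4: AAAAAAAAAAAAAAAA
t=5: AAAAAAAAAAAAAAAAAAAAAAAAAAAAAAAA
t=6: AAAAAAAAAAAAAAAAAAAAAAAAAAAAAAAAAAAAAAAAAAAAAAAAAAAAAAAAAAAAAAAA
t=7: AAAAAAAAAAAAAAAAAAAAAAAAAAAAAAAAAAAAAAAAAAAAAAAAAAAAAAAAAA…AAAAAAAAAAAAAAAAAAAAAAAAAAAAAAAAAAAAAAAAAAAAAAAAAAAAAAAAAA  (len 128)
t=8: AAAAAAAAAAAAAAAAAAAAAAAAAAAAAAAAAAAAAAAAAAAAAAAAAAAAAAAAAA…AAAAAAAAAAAAAAAAAAAAAAAAAAAAAAAAAAAAAAAAAAAAAAAAAAAAAAAAAA  (len 256)
t=9: AAAAAAAAAAAAAAAAAAAAAAAAAAAAAAAAAAAAAAAAAAAAAAAAAAAAAAAAAA…AAAAAAAAAAAAAAAAAAAAAAAAAAAAAAAAAAAAAAAAAAAAAAAAAAAAAAAAAA  (len 512)
t=10: AAAAAAAAAAAAAAAAAAAAAAAAAAAAAAAAAAAAAAAAAAAAAAAAAAAAAAAAAA…AAAAAAAAAAAAAAAAAAAAAAAAAAAAAAAAAAAAAAAAAAAAAAAAAAAAAAAAAA  (len 1024)

1024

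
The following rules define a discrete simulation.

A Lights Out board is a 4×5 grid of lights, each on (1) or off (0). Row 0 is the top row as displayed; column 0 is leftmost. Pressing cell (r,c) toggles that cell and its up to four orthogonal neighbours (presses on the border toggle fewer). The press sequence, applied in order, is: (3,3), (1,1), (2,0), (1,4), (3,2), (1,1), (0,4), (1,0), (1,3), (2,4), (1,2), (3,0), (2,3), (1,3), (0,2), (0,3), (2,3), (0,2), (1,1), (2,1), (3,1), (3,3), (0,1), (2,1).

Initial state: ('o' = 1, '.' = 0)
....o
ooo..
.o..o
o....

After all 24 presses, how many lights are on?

step 0: ....o
ooo..
.o..o
o....
step 1: ....o
ooo..
.o.oo
o.ooo
step 2: .o..o
.....
...oo
o.ooo
step 3: .o..o
o....
oo.oo
..ooo
step 4: .o...
o..oo
oo.o.
..ooo
step 5: .o...
o..oo
oooo.
.o..o
step 6: .....
.oooo
o.oo.
.o..o
step 7: ...oo
.ooo.
o.oo.
.o..o
step 8: o..oo
o.oo.
..oo.
.o..o
step 9: o...o
o...o
..o..
.o..o
step 10: o...o
o....
..ooo
.o...
step 11: o.o.o
oooo.
...oo
.o...
step 12: o.o.o
oooo.
o..oo
o....
step 13: o.o.o
ooo..
o.o..
o..o.
step 14: o.ooo
oo.oo
o.oo.
o..o.
step 15: oo..o
ooooo
o.oo.
o..o.
step 16: oooo.
ooo.o
o.oo.
o..o.
step 17: oooo.
ooooo
o...o
o....
step 18: o....
oo.oo
o...o
o....
step 19: oo...
..ooo
oo..o
o....
step 20: oo...
.oooo
..o.o
oo...
step 21: oo...
.oooo
.oo.o
..o..
step 22: oo...
.oooo
.oooo
...oo
step 23: ..o..
..ooo
.oooo
...oo
step 24: ..o..
.oooo
o..oo
.o.oo

11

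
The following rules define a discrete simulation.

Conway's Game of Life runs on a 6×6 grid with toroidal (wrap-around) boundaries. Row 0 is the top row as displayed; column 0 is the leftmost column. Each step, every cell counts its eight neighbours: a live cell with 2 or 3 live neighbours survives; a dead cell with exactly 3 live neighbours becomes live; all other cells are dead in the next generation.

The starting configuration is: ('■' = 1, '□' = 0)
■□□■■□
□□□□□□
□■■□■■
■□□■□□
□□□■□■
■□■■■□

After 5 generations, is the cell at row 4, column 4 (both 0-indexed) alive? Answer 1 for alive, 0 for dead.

1

step 0: ■□□■■□
□□□□□□
□■■□■■
■□□■□□
□□□■□■
■□■■■□
step 1: □■■□■□
■■■□□□
■■■■■■
■■□■□□
■■□□□■
■■■□□□
step 2: □□□□□■
□□□□□□
□□□□■□
□□□■□□
□□□□□■
□□□■□□
step 3: □□□□□□
□□□□□□
□□□□□□
□□□□■□
□□□□■□
□□□□■□
step 4: □□□□□□
□□□□□□
□□□□□□
□□□□□□
□□□■■■
□□□□□□
step 5: □□□□□□
□□□□□□
□□□□□□
□□□□■□
□□□□■□
□□□□■□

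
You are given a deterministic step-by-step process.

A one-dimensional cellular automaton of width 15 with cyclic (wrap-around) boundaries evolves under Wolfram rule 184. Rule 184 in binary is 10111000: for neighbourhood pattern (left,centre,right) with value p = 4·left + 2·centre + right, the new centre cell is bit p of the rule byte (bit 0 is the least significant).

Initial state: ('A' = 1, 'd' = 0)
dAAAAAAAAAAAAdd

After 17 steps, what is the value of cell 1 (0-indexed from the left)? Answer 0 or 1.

1

step 0: dAAAAAAAAAAAAdd
step 1: dAAAAAAAAAAAdAd
step 2: dAAAAAAAAAAdAdA
step 3: AAAAAAAAAAdAdAd
step 4: AAAAAAAAAdAdAdA
step 5: AAAAAAAAdAdAdAA
step 6: AAAAAAAdAdAdAAA
step 7: AAAAAAdAdAdAAAA
step 8: AAAAAdAdAdAAAAA
step 9: AAAAdAdAdAAAAAA
step 10: AAAdAdAdAAAAAAA
step 11: AAdAdAdAAAAAAAA
step 12: AdAdAdAAAAAAAAA
step 13: dAdAdAAAAAAAAAA
step 14: AdAdAAAAAAAAAAd
step 15: dAdAAAAAAAAAAdA
step 16: AdAAAAAAAAAAdAd
step 17: dAAAAAAAAAAdAdA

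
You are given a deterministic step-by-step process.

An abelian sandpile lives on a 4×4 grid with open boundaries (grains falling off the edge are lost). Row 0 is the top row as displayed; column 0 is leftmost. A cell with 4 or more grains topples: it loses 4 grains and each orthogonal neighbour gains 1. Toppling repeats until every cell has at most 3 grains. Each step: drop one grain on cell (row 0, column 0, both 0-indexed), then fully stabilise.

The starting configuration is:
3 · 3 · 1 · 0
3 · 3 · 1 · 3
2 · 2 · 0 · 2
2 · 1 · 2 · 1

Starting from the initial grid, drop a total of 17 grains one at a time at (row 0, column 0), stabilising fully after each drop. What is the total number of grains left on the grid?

28

t=0: 3 · 3 · 1 · 0
3 · 3 · 1 · 3
2 · 2 · 0 · 2
2 · 1 · 2 · 1
t=1: 2 · 1 · 2 · 0
1 · 1 · 2 · 3
3 · 3 · 0 · 2
2 · 1 · 2 · 1
t=2: 3 · 1 · 2 · 0
1 · 1 · 2 · 3
3 · 3 · 0 · 2
2 · 1 · 2 · 1
t=3: 0 · 2 · 2 · 0
2 · 1 · 2 · 3
3 · 3 · 0 · 2
2 · 1 · 2 · 1
t=4: 1 · 2 · 2 · 0
2 · 1 · 2 · 3
3 · 3 · 0 · 2
2 · 1 · 2 · 1
t=5: 2 · 2 · 2 · 0
2 · 1 · 2 · 3
3 · 3 · 0 · 2
2 · 1 · 2 · 1
t=6: 3 · 2 · 2 · 0
2 · 1 · 2 · 3
3 · 3 · 0 · 2
2 · 1 · 2 · 1
t=7: 0 · 3 · 2 · 0
3 · 1 · 2 · 3
3 · 3 · 0 · 2
2 · 1 · 2 · 1
t=8: 1 · 3 · 2 · 0
3 · 1 · 2 · 3
3 · 3 · 0 · 2
2 · 1 · 2 · 1
t=9: 2 · 3 · 2 · 0
3 · 1 · 2 · 3
3 · 3 · 0 · 2
2 · 1 · 2 · 1
t=10: 3 · 3 · 2 · 0
3 · 1 · 2 · 3
3 · 3 · 0 · 2
2 · 1 · 2 · 1
t=11: 2 · 1 · 3 · 0
2 · 0 · 3 · 3
1 · 1 · 1 · 2
3 · 2 · 2 · 1
t=12: 3 · 1 · 3 · 0
2 · 0 · 3 · 3
1 · 1 · 1 · 2
3 · 2 · 2 · 1
t=13: 0 · 2 · 3 · 0
3 · 0 · 3 · 3
1 · 1 · 1 · 2
3 · 2 · 2 · 1
t=14: 1 · 2 · 3 · 0
3 · 0 · 3 · 3
1 · 1 · 1 · 2
3 · 2 · 2 · 1
t=15: 2 · 2 · 3 · 0
3 · 0 · 3 · 3
1 · 1 · 1 · 2
3 · 2 · 2 · 1
t=16: 3 · 2 · 3 · 0
3 · 0 · 3 · 3
1 · 1 · 1 · 2
3 · 2 · 2 · 1
t=17: 1 · 3 · 3 · 0
0 · 1 · 3 · 3
2 · 1 · 1 · 2
3 · 2 · 2 · 1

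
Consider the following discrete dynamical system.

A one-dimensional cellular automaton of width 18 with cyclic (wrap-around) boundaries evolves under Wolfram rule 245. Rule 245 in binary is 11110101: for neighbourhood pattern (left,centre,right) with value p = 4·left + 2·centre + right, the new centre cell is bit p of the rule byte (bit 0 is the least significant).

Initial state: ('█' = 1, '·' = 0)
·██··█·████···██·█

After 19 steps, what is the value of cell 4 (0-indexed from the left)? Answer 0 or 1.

step 0: ·██··█·████···██·█
step 1: █·██·██·█████··███
step 2: ██·██·██·█████··██
step 3: ███·██·██·█████··█
step 4: ████·██·██·█████··
step 5: ·████·██·██·█████·
step 6: ··████·██·██·█████
step 7: █··████·██·██·████
step 8: ██··████·██·██·███
step 9: ███··████·██·██·██
step 10: ████··████·██·██·█
step 11: █████··████·██·██·
step 12: ·█████··████·██·██
step 13: █·█████··████·██·█
step 14: ██·█████··████·██·
step 15: ·██·█████··████·██
step 16: █·██·█████··████·█
step 17: ██·██·█████··████·
step 18: ·██·██·█████··████
step 19: █·██·██·█████··███

0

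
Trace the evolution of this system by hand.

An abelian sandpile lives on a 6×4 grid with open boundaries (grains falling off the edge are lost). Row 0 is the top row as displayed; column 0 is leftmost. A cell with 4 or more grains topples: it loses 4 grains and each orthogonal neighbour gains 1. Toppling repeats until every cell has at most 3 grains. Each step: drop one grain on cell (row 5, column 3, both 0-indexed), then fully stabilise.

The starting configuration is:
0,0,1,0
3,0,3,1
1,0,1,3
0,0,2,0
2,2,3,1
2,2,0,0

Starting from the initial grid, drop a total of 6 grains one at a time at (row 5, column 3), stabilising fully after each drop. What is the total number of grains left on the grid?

[0] 0,0,1,0
3,0,3,1
1,0,1,3
0,0,2,0
2,2,3,1
2,2,0,0
[1] 0,0,1,0
3,0,3,1
1,0,1,3
0,0,2,0
2,2,3,1
2,2,0,1
[2] 0,0,1,0
3,0,3,1
1,0,1,3
0,0,2,0
2,2,3,1
2,2,0,2
[3] 0,0,1,0
3,0,3,1
1,0,1,3
0,0,2,0
2,2,3,1
2,2,0,3
[4] 0,0,1,0
3,0,3,1
1,0,1,3
0,0,2,0
2,2,3,2
2,2,1,0
[5] 0,0,1,0
3,0,3,1
1,0,1,3
0,0,2,0
2,2,3,2
2,2,1,1
[6] 0,0,1,0
3,0,3,1
1,0,1,3
0,0,2,0
2,2,3,2
2,2,1,2

31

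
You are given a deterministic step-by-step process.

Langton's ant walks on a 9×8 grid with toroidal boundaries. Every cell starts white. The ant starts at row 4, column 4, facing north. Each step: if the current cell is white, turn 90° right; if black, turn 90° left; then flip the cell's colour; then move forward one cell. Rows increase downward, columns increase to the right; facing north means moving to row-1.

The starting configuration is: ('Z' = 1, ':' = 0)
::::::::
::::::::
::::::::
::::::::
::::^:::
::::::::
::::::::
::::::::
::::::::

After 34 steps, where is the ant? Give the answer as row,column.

7,3

[0] ::::::::
::::::::
::::::::
::::::::
::::^:::
::::::::
::::::::
::::::::
::::::::
[1] ::::::::
::::::::
::::::::
::::::::
::::Z>::
::::::::
::::::::
::::::::
::::::::
[2] ::::::::
::::::::
::::::::
::::::::
::::ZZ::
:::::v::
::::::::
::::::::
::::::::
[3] ::::::::
::::::::
::::::::
::::::::
::::ZZ::
::::<Z::
::::::::
::::::::
::::::::
[4] ::::::::
::::::::
::::::::
::::::::
::::^Z::
::::ZZ::
::::::::
::::::::
::::::::
[5] ::::::::
::::::::
::::::::
::::::::
:::<:Z::
::::ZZ::
::::::::
::::::::
::::::::
[6] ::::::::
::::::::
::::::::
:::^::::
:::Z:Z::
::::ZZ::
::::::::
::::::::
::::::::
[7] ::::::::
::::::::
::::::::
:::Z>:::
:::Z:Z::
::::ZZ::
::::::::
::::::::
::::::::
[8] ::::::::
::::::::
::::::::
:::ZZ:::
:::ZvZ::
::::ZZ::
::::::::
::::::::
::::::::
[9] ::::::::
::::::::
::::::::
:::ZZ:::
:::<ZZ::
::::ZZ::
::::::::
::::::::
::::::::
[10] ::::::::
::::::::
::::::::
:::ZZ:::
::::ZZ::
:::vZZ::
::::::::
::::::::
::::::::
[11] ::::::::
::::::::
::::::::
:::ZZ:::
::::ZZ::
::<ZZZ::
::::::::
::::::::
::::::::
[12] ::::::::
::::::::
::::::::
:::ZZ:::
::^:ZZ::
::ZZZZ::
::::::::
::::::::
::::::::
[13] ::::::::
::::::::
::::::::
:::ZZ:::
::Z>ZZ::
::ZZZZ::
::::::::
::::::::
::::::::
[14] ::::::::
::::::::
::::::::
:::ZZ:::
::ZZZZ::
::ZvZZ::
::::::::
::::::::
::::::::
[15] ::::::::
::::::::
::::::::
:::ZZ:::
::ZZZZ::
::Z:>Z::
::::::::
::::::::
::::::::
[16] ::::::::
::::::::
::::::::
:::ZZ:::
::ZZ^Z::
::Z::Z::
::::::::
::::::::
::::::::
[17] ::::::::
::::::::
::::::::
:::ZZ:::
::Z<:Z::
::Z::Z::
::::::::
::::::::
::::::::
[18] ::::::::
::::::::
::::::::
:::ZZ:::
::Z::Z::
::Zv:Z::
::::::::
::::::::
::::::::
[19] ::::::::
::::::::
::::::::
:::ZZ:::
::Z::Z::
::<Z:Z::
::::::::
::::::::
::::::::
[20] ::::::::
::::::::
::::::::
:::ZZ:::
::Z::Z::
:::Z:Z::
::v:::::
::::::::
::::::::
[21] ::::::::
::::::::
::::::::
:::ZZ:::
::Z::Z::
:::Z:Z::
:<Z:::::
::::::::
::::::::
[22] ::::::::
::::::::
::::::::
:::ZZ:::
::Z::Z::
:^:Z:Z::
:ZZ:::::
::::::::
::::::::
[23] ::::::::
::::::::
::::::::
:::ZZ:::
::Z::Z::
:Z>Z:Z::
:ZZ:::::
::::::::
::::::::
[24] ::::::::
::::::::
::::::::
:::ZZ:::
::Z::Z::
:ZZZ:Z::
:Zv:::::
::::::::
::::::::
[25] ::::::::
::::::::
::::::::
:::ZZ:::
::Z::Z::
:ZZZ:Z::
:Z:>::::
::::::::
::::::::
[26] ::::::::
::::::::
::::::::
:::ZZ:::
::Z::Z::
:ZZZ:Z::
:Z:Z::::
:::v::::
::::::::
[27] ::::::::
::::::::
::::::::
:::ZZ:::
::Z::Z::
:ZZZ:Z::
:Z:Z::::
::<Z::::
::::::::
[28] ::::::::
::::::::
::::::::
:::ZZ:::
::Z::Z::
:ZZZ:Z::
:Z^Z::::
::ZZ::::
::::::::
[29] ::::::::
::::::::
::::::::
:::ZZ:::
::Z::Z::
:ZZZ:Z::
:ZZ>::::
::ZZ::::
::::::::
[30] ::::::::
::::::::
::::::::
:::ZZ:::
::Z::Z::
:ZZ^:Z::
:ZZ:::::
::ZZ::::
::::::::
[31] ::::::::
::::::::
::::::::
:::ZZ:::
::Z::Z::
:Z<::Z::
:ZZ:::::
::ZZ::::
::::::::
[32] ::::::::
::::::::
::::::::
:::ZZ:::
::Z::Z::
:Z:::Z::
:Zv:::::
::ZZ::::
::::::::
[33] ::::::::
::::::::
::::::::
:::ZZ:::
::Z::Z::
:Z:::Z::
:Z:>::::
::ZZ::::
::::::::
[34] ::::::::
::::::::
::::::::
:::ZZ:::
::Z::Z::
:Z:::Z::
:Z:Z::::
::Zv::::
::::::::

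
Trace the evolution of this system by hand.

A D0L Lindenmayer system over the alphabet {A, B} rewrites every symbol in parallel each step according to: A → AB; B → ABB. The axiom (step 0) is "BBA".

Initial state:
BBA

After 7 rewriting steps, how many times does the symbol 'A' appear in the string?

t=0: BBA
t=1: ABBABBAB
t=2: ABABBABBABABBABBABABB
t=3: ABABBABABBABBABABBABBABABBABABBABBABABBABBABABBABABBABB
t=4: ABABBABABBABBABABBABABBABBABABBABBABABBABABBABBABABBABBABA…ABBABABBABABBABBABABBABBABABBABABBABBABABBABABBABBABABBABB  (len 144)
t=5: ABABBABABBABBABABBABABBABBABABBABBABABBABABBABBABABBABABBA…ABBABABBABABBABBABABBABABBABBABABBABBABABBABABBABBABABBABB  (len 377)
t=6: ABABBABABBABBABABBABABBABBABABBABBABABBABABBABBABABBABABBA…ABBABABBABABBABBABABBABABBABBABABBABBABABBABABBABBABABBABB  (len 987)
t=7: ABABBABABBABBABABBABABBABBABABBABBABABBABABBABBABABBABABBA…ABBABABBABABBABBABABBABABBABBABABBABBABABBABABBABBABABBABB  (len 2584)

987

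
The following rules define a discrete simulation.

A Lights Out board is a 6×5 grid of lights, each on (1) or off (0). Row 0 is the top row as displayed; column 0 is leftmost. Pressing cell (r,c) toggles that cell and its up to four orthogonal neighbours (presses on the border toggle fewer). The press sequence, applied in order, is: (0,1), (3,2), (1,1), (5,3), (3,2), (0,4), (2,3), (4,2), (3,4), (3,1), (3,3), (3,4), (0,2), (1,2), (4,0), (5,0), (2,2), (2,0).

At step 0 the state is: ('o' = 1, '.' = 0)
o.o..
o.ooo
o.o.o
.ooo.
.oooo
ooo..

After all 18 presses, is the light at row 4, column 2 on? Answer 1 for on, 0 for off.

gen 0: o.o..
o.ooo
o.o.o
.ooo.
.oooo
ooo..
gen 1: .o...
ooooo
o.o.o
.ooo.
.oooo
ooo..
gen 2: .o...
ooooo
o...o
.....
.o.oo
ooo..
gen 3: .....
...oo
oo..o
.....
.o.oo
ooo..
gen 4: .....
...oo
oo..o
.....
.o..o
oo.oo
gen 5: .....
...oo
ooo.o
.ooo.
.oo.o
oo.oo
gen 6: ...oo
...o.
ooo.o
.ooo.
.oo.o
oo.oo
gen 7: ...oo
.....
oo.o.
.oo..
.oo.o
oo.oo
gen 8: ...oo
.....
oo.o.
.o...
...oo
ooooo
gen 9: ...oo
.....
oo.oo
.o.oo
...o.
ooooo
gen 10: ...oo
.....
o..oo
o.ooo
.o.o.
ooooo
gen 11: ...oo
.....
o...o
o....
.o...
ooooo
gen 12: ...oo
.....
o....
o..oo
.o..o
ooooo
gen 13: .oo.o
..o..
o....
o..oo
.o..o
ooooo
gen 14: .o..o
.o.o.
o.o..
o..oo
.o..o
ooooo
gen 15: .o..o
.o.o.
o.o..
...oo
o...o
.oooo
gen 16: .o..o
.o.o.
o.o..
...oo
....o
o.ooo
gen 17: .o..o
.ooo.
oo.o.
..ooo
....o
o.ooo
gen 18: .o..o
oooo.
...o.
o.ooo
....o
o.ooo

0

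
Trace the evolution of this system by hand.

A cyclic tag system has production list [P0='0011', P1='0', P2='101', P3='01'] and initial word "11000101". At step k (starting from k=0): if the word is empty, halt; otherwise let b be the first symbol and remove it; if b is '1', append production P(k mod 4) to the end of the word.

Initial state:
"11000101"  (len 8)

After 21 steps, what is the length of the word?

gen 0: "11000101"  (len 8)
gen 1: "10001010011"  (len 11)
gen 2: "00010100110"  (len 11)
gen 3: "0010100110"  (len 10)
gen 4: "010100110"  (len 9)
gen 5: "10100110"  (len 8)
gen 6: "01001100"  (len 8)
gen 7: "1001100"  (len 7)
gen 8: "00110001"  (len 8)
gen 9: "0110001"  (len 7)
gen 10: "110001"  (len 6)
gen 11: "10001101"  (len 8)
gen 12: "000110101"  (len 9)
gen 13: "00110101"  (len 8)
gen 14: "0110101"  (len 7)
gen 15: "110101"  (len 6)
gen 16: "1010101"  (len 7)
gen 17: "0101010011"  (len 10)
gen 18: "101010011"  (len 9)
gen 19: "01010011101"  (len 11)
gen 20: "1010011101"  (len 10)
gen 21: "0100111010011"  (len 13)

13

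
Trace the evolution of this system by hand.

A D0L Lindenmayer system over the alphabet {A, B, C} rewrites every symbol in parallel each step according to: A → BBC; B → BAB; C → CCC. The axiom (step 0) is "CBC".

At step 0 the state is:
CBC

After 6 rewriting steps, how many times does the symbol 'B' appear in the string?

328

[0] CBC
[1] CCCBABCCC
[2] CCCCCCCCCBABBBCBABCCCCCCCCC
[3] CCCCCCCCCCCCCCCCCCCCCCCCCCCBABBBCBABBABBABCCCBABBBCBABCCCCCCCCCCCCCCCCCCCCCCCCCCC
[4] CCCCCCCCCCCCCCCCCCCCCCCCCCCCCCCCCCCCCCCCCCCCCCCCCCCCCCCCCC…CCCCCCCCCCCCCCCCCCCCCCCCCCCCCCCCCCCCCCCCCCCCCCCCCCCCCCCCCC  (len 243)
[5] CCCCCCCCCCCCCCCCCCCCCCCCCCCCCCCCCCCCCCCCCCCCCCCCCCCCCCCCCC…CCCCCCCCCCCCCCCCCCCCCCCCCCCCCCCCCCCCCCCCCCCCCCCCCCCCCCCCCC  (len 729)
[6] CCCCCCCCCCCCCCCCCCCCCCCCCCCCCCCCCCCCCCCCCCCCCCCCCCCCCCCCCC…CCCCCCCCCCCCCCCCCCCCCCCCCCCCCCCCCCCCCCCCCCCCCCCCCCCCCCCCCC  (len 2187)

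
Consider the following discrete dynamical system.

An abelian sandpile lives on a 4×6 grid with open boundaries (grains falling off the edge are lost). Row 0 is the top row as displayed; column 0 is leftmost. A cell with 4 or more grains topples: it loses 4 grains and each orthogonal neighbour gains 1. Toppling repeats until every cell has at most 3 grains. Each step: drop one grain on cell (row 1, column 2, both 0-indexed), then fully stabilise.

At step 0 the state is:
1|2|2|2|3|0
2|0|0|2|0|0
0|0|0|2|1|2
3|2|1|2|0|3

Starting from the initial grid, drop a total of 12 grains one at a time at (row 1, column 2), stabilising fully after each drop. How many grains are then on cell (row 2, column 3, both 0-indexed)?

3

step 0: 1|2|2|2|3|0
2|0|0|2|0|0
0|0|0|2|1|2
3|2|1|2|0|3
step 1: 1|2|2|2|3|0
2|0|1|2|0|0
0|0|0|2|1|2
3|2|1|2|0|3
step 2: 1|2|2|2|3|0
2|0|2|2|0|0
0|0|0|2|1|2
3|2|1|2|0|3
step 3: 1|2|2|2|3|0
2|0|3|2|0|0
0|0|0|2|1|2
3|2|1|2|0|3
step 4: 1|2|3|2|3|0
2|1|0|3|0|0
0|0|1|2|1|2
3|2|1|2|0|3
step 5: 1|2|3|2|3|0
2|1|1|3|0|0
0|0|1|2|1|2
3|2|1|2|0|3
step 6: 1|2|3|2|3|0
2|1|2|3|0|0
0|0|1|2|1|2
3|2|1|2|0|3
step 7: 1|2|3|2|3|0
2|1|3|3|0|0
0|0|1|2|1|2
3|2|1|2|0|3
step 8: 1|3|1|1|0|1
2|2|2|1|2|0
0|0|2|3|1|2
3|2|1|2|0|3
step 9: 1|3|1|1|0|1
2|2|3|1|2|0
0|0|2|3|1|2
3|2|1|2|0|3
step 10: 1|3|2|1|0|1
2|3|0|2|2|0
0|0|3|3|1|2
3|2|1|2|0|3
step 11: 1|3|2|1|0|1
2|3|1|2|2|0
0|0|3|3|1|2
3|2|1|2|0|3
step 12: 1|3|2|1|0|1
2|3|2|2|2|0
0|0|3|3|1|2
3|2|1|2|0|3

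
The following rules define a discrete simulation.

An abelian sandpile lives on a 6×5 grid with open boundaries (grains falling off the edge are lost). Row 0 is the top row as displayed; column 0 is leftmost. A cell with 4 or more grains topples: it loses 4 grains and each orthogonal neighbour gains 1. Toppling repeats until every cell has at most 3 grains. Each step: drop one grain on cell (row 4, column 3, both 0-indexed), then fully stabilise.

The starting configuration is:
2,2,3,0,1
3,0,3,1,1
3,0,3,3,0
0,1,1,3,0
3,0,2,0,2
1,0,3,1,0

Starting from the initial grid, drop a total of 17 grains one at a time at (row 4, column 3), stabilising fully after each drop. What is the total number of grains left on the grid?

k=0  2,2,3,0,1
3,0,3,1,1
3,0,3,3,0
0,1,1,3,0
3,0,2,0,2
1,0,3,1,0
k=1  2,2,3,0,1
3,0,3,1,1
3,0,3,3,0
0,1,1,3,0
3,0,2,1,2
1,0,3,1,0
k=2  2,2,3,0,1
3,0,3,1,1
3,0,3,3,0
0,1,1,3,0
3,0,2,2,2
1,0,3,1,0
k=3  2,2,3,0,1
3,0,3,1,1
3,0,3,3,0
0,1,1,3,0
3,0,2,3,2
1,0,3,1,0
k=4  2,3,0,1,1
3,1,1,3,1
3,1,1,1,1
0,1,3,1,1
3,0,3,1,3
1,0,3,2,0
k=5  2,3,0,1,1
3,1,1,3,1
3,1,1,1,1
0,1,3,1,1
3,0,3,2,3
1,0,3,2,0
k=6  2,3,0,1,1
3,1,1,3,1
3,1,1,1,1
0,1,3,1,1
3,0,3,3,3
1,0,3,2,0
k=7  2,3,0,1,1
3,1,1,3,1
3,1,2,1,1
0,2,0,3,2
3,1,2,3,0
1,1,1,0,2
k=8  2,3,0,1,1
3,1,1,3,1
3,1,2,2,1
0,2,1,0,3
3,1,3,1,1
1,1,1,1,2
k=9  2,3,0,1,1
3,1,1,3,1
3,1,2,2,1
0,2,1,0,3
3,1,3,2,1
1,1,1,1,2
k=10  2,3,0,1,1
3,1,1,3,1
3,1,2,2,1
0,2,1,0,3
3,1,3,3,1
1,1,1,1,2
k=11  2,3,0,1,1
3,1,1,3,1
3,1,2,2,1
0,2,2,1,3
3,2,0,1,2
1,1,2,2,2
k=12  2,3,0,1,1
3,1,1,3,1
3,1,2,2,1
0,2,2,1,3
3,2,0,2,2
1,1,2,2,2
k=13  2,3,0,1,1
3,1,1,3,1
3,1,2,2,1
0,2,2,1,3
3,2,0,3,2
1,1,2,2,2
k=14  2,3,0,1,1
3,1,1,3,1
3,1,2,2,1
0,2,2,2,3
3,2,1,0,3
1,1,2,3,2
k=15  2,3,0,1,1
3,1,1,3,1
3,1,2,2,1
0,2,2,2,3
3,2,1,1,3
1,1,2,3,2
k=16  2,3,0,1,1
3,1,1,3,1
3,1,2,2,1
0,2,2,2,3
3,2,1,2,3
1,1,2,3,2
k=17  2,3,0,1,1
3,1,1,3,1
3,1,2,2,1
0,2,2,2,3
3,2,1,3,3
1,1,2,3,2

55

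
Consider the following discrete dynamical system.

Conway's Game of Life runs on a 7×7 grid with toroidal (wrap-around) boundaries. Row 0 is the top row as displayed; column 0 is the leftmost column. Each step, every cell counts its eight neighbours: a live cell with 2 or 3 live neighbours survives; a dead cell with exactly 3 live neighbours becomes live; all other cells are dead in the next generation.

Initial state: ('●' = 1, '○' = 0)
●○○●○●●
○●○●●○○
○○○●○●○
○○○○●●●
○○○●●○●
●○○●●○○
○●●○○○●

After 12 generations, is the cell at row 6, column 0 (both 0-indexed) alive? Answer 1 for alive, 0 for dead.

1

gen 0: ●○○●○●●
○●○●●○○
○○○●○●○
○○○○●●●
○○○●●○●
●○○●●○○
○●●○○○●
gen 1: ○○○●○●●
●○○●○○○
○○●●○○●
○○○○○○●
●○○○○○●
●●○○●○●
○●●○○○○
gen 2: ●●○●●○●
●○○●○●○
●○●●○○●
○○○○○●●
○●○○○○○
○○●○○●●
○●●●●○○
gen 3: ○○○○○○●
○○○○○●○
●●●●○○○
○●●○○●●
●○○○○○○
●○○○●●○
○○○○○○○
gen 4: ○○○○○○○
●●●○○○●
●○○●●●○
○○○●○○●
●○○○●○○
○○○○○○●
○○○○○●●
gen 5: ○●○○○●○
●●●●●●●
○○○●●●○
●○○●○○●
●○○○○●●
●○○○○○●
○○○○○●●
gen 6: ○●○●○○○
●●○○○○○
○○○○○○○
●○○●○○○
○●○○○●○
○○○○○○○
○○○○○●○
gen 7: ●●●○○○○
●●●○○○○
●●○○○○○
○○○○○○○
○○○○○○○
○○○○○○○
○○○○○○○
gen 8: ●○●○○○○
○○○○○○●
●○●○○○○
○○○○○○○
○○○○○○○
○○○○○○○
○●○○○○○
gen 9: ●●○○○○○
●○○○○○●
○○○○○○○
○○○○○○○
○○○○○○○
○○○○○○○
○●○○○○○
gen 10: ○●○○○○●
●●○○○○●
○○○○○○○
○○○○○○○
○○○○○○○
○○○○○○○
●●○○○○○
gen 11: ○○●○○○●
○●○○○○●
●○○○○○○
○○○○○○○
○○○○○○○
○○○○○○○
●●○○○○○
gen 12: ○○●○○○●
○●○○○○●
●○○○○○○
○○○○○○○
○○○○○○○
○○○○○○○
●●○○○○○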